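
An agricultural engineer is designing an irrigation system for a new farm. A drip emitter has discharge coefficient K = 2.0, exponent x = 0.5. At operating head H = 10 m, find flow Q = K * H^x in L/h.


Q = K * H^x
  = 2.0 * 10^0.5
  = 2.0 * 3.1623
  = 6.32 L/h


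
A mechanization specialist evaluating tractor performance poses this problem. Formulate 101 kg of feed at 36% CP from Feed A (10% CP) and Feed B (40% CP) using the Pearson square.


parts_A = CP_b - target = 40 - 36 = 4
parts_B = target - CP_a = 36 - 10 = 26
total_parts = 4 + 26 = 30
Feed A = 101 * 4 / 30 = 13.47 kg
Feed B = 101 * 26 / 30 = 87.53 kg

13.47 kg


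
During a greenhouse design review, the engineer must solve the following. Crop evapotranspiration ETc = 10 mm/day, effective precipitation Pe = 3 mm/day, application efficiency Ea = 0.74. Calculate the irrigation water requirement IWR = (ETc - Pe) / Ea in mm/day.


IWR = (ETc - Pe) / Ea
    = (10 - 3) / 0.74
    = 7 / 0.74
    = 9.46 mm/day


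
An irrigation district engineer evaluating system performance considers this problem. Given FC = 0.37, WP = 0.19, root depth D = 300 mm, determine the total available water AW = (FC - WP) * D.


AW = (FC - WP) * D
   = (0.37 - 0.19) * 300
   = 0.18 * 300
   = 54 mm


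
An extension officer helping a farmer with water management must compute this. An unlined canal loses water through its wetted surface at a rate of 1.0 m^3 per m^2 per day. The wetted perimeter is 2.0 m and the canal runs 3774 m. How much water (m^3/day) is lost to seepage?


S = C * P * L
  = 1.0 * 2.0 * 3774
  = 7548 m^3/day


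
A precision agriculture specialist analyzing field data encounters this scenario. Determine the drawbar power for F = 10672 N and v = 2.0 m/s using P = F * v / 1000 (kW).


P = F * v / 1000
  = 10672 * 2.0 / 1000
  = 21344 / 1000
  = 21.34 kW


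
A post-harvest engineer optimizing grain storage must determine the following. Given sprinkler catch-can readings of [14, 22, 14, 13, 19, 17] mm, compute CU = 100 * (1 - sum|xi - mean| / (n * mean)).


xbar = 99 / 6 = 16.500
sum|xi - xbar| = 17
CU = 100 * (1 - 17 / (6 * 16.500))
   = 100 * (1 - 0.1717)
   = 82.83%


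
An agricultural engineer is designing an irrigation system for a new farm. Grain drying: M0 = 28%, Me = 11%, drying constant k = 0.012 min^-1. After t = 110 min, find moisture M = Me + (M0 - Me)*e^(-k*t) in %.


M = Me + (M0 - Me) * e^(-k*t)
  = 11 + (28 - 11) * e^(-0.012*110)
  = 11 + 17 * e^(-1.320)
  = 11 + 17 * 0.26714
  = 11 + 4.5413
  = 15.54%


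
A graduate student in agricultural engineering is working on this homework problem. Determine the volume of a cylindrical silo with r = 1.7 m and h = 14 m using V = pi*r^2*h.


V = pi * r^2 * h
  = pi * 1.7^2 * 14
  = pi * 2.89 * 14
  = 127.11 m^3


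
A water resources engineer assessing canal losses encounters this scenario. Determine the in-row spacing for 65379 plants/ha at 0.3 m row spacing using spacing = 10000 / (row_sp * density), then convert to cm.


spacing = 10000 / (row_sp * density)
        = 10000 / (0.3 * 65379)
        = 10000 / 19613.70
        = 0.50985 m = 50.98 cm


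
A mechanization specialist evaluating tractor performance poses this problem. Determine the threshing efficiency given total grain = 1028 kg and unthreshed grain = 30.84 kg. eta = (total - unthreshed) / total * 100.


eta = (total - unthreshed) / total * 100
    = (1028 - 30.84) / 1028 * 100
    = 997.16 / 1028 * 100
    = 97%


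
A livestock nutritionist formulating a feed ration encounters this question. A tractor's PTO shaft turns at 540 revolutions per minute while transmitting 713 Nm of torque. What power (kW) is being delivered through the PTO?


P = 2*pi*n*T / 60000
  = 2*pi * 540 * 713 / 60000
  = 2419152.01 / 60000
  = 40.32 kW


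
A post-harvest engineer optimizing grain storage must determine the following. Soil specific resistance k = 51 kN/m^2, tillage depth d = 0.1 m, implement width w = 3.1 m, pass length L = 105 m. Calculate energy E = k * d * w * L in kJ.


E = k * d * w * L
  = 51 * 0.1 * 3.1 * 105
  = 1660.05 kJ


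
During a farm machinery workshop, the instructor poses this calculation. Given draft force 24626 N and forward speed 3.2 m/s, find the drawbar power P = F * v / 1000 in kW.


P = F * v / 1000
  = 24626 * 3.2 / 1000
  = 78803.20 / 1000
  = 78.80 kW


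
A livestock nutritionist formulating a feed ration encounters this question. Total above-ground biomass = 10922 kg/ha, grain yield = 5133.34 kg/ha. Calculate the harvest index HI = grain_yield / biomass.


HI = grain_yield / biomass
   = 5133.34 / 10922
   = 0.47


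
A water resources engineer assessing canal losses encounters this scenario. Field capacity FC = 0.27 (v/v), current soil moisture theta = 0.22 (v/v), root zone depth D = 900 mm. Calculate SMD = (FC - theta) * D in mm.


SMD = (FC - theta) * D
    = (0.27 - 0.22) * 900
    = 0.050 * 900
    = 45 mm


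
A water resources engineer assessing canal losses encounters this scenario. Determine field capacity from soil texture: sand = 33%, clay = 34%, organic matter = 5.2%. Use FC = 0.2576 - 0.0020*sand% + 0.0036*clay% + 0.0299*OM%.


FC = 0.2576 - 0.0020*33 + 0.0036*34 + 0.0299*5.2
   = 0.2576 - 0.0660 + 0.1224 + 0.1555
   = 0.4695


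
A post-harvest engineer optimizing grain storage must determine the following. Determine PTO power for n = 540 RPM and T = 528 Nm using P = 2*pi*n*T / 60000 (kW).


P = 2*pi*n*T / 60000
  = 2*pi * 540 * 528 / 60000
  = 1791461.79 / 60000
  = 29.86 kW


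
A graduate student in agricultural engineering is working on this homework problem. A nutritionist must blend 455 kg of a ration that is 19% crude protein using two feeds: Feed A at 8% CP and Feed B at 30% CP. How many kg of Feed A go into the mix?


parts_A = CP_b - target = 30 - 19 = 11
parts_B = target - CP_a = 19 - 8 = 11
total_parts = 11 + 11 = 22
Feed A = 455 * 11 / 22 = 227.50 kg
Feed B = 455 * 11 / 22 = 227.50 kg


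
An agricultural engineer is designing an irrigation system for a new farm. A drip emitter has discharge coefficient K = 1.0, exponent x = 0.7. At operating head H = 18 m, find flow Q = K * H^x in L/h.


Q = K * H^x
  = 1.0 * 18^0.7
  = 1.0 * 7.5629
  = 7.56 L/h


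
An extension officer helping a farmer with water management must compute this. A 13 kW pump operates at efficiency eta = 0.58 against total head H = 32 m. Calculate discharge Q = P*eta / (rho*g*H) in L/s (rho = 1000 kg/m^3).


Q = (P * 1000 * eta) / (rho * g * H)
  = (13 * 1000 * 0.58) / (1000 * 9.81 * 32)
  = 7540 / 313920
  = 0.02402 m^3/s = 24.02 L/s


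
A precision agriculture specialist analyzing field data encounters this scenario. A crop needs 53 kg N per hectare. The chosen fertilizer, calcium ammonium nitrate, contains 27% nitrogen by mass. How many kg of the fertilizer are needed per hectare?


Rate = N_required / (N_content / 100)
     = 53 / (27 / 100)
     = 53 / 0.27
     = 196.30 kg/ha


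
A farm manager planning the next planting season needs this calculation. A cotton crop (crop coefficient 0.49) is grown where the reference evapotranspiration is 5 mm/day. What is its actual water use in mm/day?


ETc = Kc * ET0
    = 0.49 * 5
    = 2.45 mm/day


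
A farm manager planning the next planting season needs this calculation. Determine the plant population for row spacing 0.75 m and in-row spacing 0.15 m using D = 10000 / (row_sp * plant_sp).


D = 10000 / (row_sp * plant_sp)
  = 10000 / (0.75 * 0.15)
  = 10000 / 0.1125
  = 88888.89 plants/ha


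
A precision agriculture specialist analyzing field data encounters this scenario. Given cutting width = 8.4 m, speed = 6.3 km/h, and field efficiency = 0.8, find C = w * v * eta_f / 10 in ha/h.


C = w * v * eta_f / 10
  = 8.4 * 6.3 * 0.8 / 10
  = 42.34 / 10
  = 4.23 ha/h


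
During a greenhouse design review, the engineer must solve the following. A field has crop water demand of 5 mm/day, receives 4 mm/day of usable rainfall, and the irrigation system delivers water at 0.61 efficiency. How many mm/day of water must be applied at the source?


IWR = (ETc - Pe) / Ea
    = (5 - 4) / 0.61
    = 1 / 0.61
    = 1.64 mm/day


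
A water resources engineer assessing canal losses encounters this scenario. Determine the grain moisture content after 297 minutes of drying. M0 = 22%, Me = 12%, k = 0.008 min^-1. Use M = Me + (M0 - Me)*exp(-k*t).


M = Me + (M0 - Me) * e^(-k*t)
  = 12 + (22 - 12) * e^(-0.008*297)
  = 12 + 10 * e^(-2.376)
  = 12 + 10 * 0.09292
  = 12 + 0.9292
  = 12.93%


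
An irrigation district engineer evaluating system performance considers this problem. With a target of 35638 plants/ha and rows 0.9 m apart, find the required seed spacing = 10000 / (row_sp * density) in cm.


spacing = 10000 / (row_sp * density)
        = 10000 / (0.9 * 35638)
        = 10000 / 32074.20
        = 0.31178 m = 31.18 cm


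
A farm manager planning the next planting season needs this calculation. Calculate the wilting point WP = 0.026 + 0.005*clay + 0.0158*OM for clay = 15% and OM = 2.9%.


WP = 0.026 + 0.005*15 + 0.0158*2.9
   = 0.026 + 0.0750 + 0.0458
   = 0.1468


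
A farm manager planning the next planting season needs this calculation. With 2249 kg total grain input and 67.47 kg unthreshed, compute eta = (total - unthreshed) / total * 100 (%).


eta = (total - unthreshed) / total * 100
    = (2249 - 67.47) / 2249 * 100
    = 2181.53 / 2249 * 100
    = 97%


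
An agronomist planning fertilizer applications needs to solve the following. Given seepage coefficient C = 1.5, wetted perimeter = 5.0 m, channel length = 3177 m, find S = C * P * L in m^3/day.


S = C * P * L
  = 1.5 * 5.0 * 3177
  = 23827.50 m^3/day


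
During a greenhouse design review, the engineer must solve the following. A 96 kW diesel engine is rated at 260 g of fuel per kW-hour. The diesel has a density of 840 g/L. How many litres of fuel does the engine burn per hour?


FC = P * BSFC / rho_fuel
   = 96 * 260 / 840
   = 24960 / 840
   = 29.71 L/h


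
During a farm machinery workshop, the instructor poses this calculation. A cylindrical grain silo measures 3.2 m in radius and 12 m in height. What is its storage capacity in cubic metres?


V = pi * r^2 * h
  = pi * 3.2^2 * 12
  = pi * 10.24 * 12
  = 386.04 m^3


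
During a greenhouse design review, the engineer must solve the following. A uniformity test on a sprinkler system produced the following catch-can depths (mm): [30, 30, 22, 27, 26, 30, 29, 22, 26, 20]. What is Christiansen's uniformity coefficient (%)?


xbar = 262 / 10 = 26.200
sum|xi - xbar| = 30
CU = 100 * (1 - 30 / (10 * 26.200))
   = 100 * (1 - 0.1145)
   = 88.55%


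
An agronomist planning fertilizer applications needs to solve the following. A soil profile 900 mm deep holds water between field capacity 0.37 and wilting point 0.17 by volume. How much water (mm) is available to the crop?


AW = (FC - WP) * D
   = (0.37 - 0.17) * 900
   = 0.20 * 900
   = 180 mm


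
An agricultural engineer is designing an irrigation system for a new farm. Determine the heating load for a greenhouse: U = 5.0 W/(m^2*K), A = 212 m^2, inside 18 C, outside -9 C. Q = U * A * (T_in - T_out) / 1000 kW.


dT = 18 - (-9) = 27 K
Q = U * A * dT
  = 5.0 * 212 * 27
  = 28620 W = 28.62 kW


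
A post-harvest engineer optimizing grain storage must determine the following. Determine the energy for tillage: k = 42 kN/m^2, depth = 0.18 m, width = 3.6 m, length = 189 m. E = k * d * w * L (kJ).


E = k * d * w * L
  = 42 * 0.18 * 3.6 * 189
  = 5143.82 kJ


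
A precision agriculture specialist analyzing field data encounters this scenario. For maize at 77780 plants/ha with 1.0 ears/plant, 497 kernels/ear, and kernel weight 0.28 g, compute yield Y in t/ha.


Y = density * ears * kernels * kw
  = 77780 * 1.0 * 497 * 0.28 g/ha
  = 10823864.80 g/ha
  = 10823.86 kg/ha = 10.82 t/ha


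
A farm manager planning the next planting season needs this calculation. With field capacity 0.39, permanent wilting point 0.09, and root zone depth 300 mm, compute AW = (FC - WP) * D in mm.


AW = (FC - WP) * D
   = (0.39 - 0.09) * 300
   = 0.30 * 300
   = 90 mm


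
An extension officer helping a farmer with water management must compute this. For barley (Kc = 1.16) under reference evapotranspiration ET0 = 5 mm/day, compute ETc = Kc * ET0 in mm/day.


ETc = Kc * ET0
    = 1.16 * 5
    = 5.80 mm/day


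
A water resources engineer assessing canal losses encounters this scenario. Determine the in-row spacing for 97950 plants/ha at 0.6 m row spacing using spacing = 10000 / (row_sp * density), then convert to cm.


spacing = 10000 / (row_sp * density)
        = 10000 / (0.6 * 97950)
        = 10000 / 58770
        = 0.17015 m = 17.02 cm


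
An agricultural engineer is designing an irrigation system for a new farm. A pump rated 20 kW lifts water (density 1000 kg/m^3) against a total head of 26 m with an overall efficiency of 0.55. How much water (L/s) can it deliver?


Q = (P * 1000 * eta) / (rho * g * H)
  = (20 * 1000 * 0.55) / (1000 * 9.81 * 26)
  = 11000 / 255060
  = 0.04313 m^3/s = 43.13 L/s


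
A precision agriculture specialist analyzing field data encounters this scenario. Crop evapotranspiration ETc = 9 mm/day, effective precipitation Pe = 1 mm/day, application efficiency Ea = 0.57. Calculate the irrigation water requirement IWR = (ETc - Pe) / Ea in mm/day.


IWR = (ETc - Pe) / Ea
    = (9 - 1) / 0.57
    = 8 / 0.57
    = 14.04 mm/day


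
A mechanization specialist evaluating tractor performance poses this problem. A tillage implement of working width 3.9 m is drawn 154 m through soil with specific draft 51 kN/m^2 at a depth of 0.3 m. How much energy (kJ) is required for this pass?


E = k * d * w * L
  = 51 * 0.3 * 3.9 * 154
  = 9189.18 kJ


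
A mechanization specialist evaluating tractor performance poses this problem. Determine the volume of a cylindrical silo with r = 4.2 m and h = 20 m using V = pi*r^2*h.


V = pi * r^2 * h
  = pi * 4.2^2 * 20
  = pi * 17.64 * 20
  = 1108.35 m^3


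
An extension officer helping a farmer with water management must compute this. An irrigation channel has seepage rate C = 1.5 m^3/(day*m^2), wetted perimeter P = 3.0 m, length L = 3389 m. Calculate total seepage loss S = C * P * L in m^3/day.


S = C * P * L
  = 1.5 * 3.0 * 3389
  = 15250.50 m^3/day


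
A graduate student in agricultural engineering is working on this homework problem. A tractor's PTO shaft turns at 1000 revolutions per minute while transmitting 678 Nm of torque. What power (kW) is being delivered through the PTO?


P = 2*pi*n*T / 60000
  = 2*pi * 1000 * 678 / 60000
  = 4259999.64 / 60000
  = 71.00 kW


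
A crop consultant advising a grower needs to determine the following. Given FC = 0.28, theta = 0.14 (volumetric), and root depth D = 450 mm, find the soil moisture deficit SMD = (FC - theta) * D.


SMD = (FC - theta) * D
    = (0.28 - 0.14) * 450
    = 0.140 * 450
    = 63 mm


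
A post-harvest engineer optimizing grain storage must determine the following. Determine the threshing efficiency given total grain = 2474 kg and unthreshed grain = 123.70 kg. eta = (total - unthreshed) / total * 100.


eta = (total - unthreshed) / total * 100
    = (2474 - 123.70) / 2474 * 100
    = 2350.30 / 2474 * 100
    = 95%


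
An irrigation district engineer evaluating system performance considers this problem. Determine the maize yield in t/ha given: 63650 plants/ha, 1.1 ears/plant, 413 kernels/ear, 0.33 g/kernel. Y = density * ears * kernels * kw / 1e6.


Y = density * ears * kernels * kw
  = 63650 * 1.1 * 413 * 0.33 g/ha
  = 9542344.35 g/ha
  = 9542.34 kg/ha = 9.54 t/ha


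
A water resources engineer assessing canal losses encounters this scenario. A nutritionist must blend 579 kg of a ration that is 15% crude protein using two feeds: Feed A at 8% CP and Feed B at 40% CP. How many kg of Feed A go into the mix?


parts_A = CP_b - target = 40 - 15 = 25
parts_B = target - CP_a = 15 - 8 = 7
total_parts = 25 + 7 = 32
Feed A = 579 * 25 / 32 = 452.34 kg
Feed B = 579 * 7 / 32 = 126.66 kg

452.34 kg


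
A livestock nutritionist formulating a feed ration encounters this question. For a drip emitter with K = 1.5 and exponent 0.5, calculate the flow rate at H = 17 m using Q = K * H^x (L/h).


Q = K * H^x
  = 1.5 * 17^0.5
  = 1.5 * 4.1231
  = 6.18 L/h


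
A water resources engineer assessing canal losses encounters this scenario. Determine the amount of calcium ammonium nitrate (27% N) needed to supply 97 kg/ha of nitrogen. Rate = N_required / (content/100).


Rate = N_required / (N_content / 100)
     = 97 / (27 / 100)
     = 97 / 0.27
     = 359.26 kg/ha


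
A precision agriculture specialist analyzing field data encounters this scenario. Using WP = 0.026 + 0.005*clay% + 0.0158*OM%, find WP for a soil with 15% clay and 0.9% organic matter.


WP = 0.026 + 0.005*15 + 0.0158*0.9
   = 0.026 + 0.0750 + 0.0142
   = 0.1152


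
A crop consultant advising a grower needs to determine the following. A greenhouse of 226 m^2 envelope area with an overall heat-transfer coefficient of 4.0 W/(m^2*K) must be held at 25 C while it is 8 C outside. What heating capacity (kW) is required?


dT = 25 - (8) = 17 K
Q = U * A * dT
  = 4.0 * 226 * 17
  = 15368 W = 15.37 kW


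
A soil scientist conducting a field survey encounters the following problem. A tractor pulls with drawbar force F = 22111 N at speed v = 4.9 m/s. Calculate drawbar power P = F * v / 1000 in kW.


P = F * v / 1000
  = 22111 * 4.9 / 1000
  = 108343.90 / 1000
  = 108.34 kW


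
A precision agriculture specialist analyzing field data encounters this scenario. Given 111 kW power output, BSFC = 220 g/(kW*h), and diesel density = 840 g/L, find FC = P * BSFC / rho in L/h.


FC = P * BSFC / rho_fuel
   = 111 * 220 / 840
   = 24420 / 840
   = 29.07 L/h


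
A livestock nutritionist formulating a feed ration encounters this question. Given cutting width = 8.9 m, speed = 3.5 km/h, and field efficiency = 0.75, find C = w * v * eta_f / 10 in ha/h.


C = w * v * eta_f / 10
  = 8.9 * 3.5 * 0.75 / 10
  = 23.36 / 10
  = 2.34 ha/h


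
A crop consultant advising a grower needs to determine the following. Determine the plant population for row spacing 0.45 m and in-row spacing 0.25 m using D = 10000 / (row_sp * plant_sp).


D = 10000 / (row_sp * plant_sp)
  = 10000 / (0.45 * 0.25)
  = 10000 / 0.1125
  = 88888.89 plants/ha


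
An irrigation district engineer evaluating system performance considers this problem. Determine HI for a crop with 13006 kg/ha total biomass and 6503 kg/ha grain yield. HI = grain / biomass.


HI = grain_yield / biomass
   = 6503 / 13006
   = 0.50


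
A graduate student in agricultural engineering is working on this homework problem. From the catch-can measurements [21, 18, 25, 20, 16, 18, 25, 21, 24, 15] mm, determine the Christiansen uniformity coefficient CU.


xbar = 203 / 10 = 20.300
sum|xi - xbar| = 29
CU = 100 * (1 - 29 / (10 * 20.300))
   = 100 * (1 - 0.1429)
   = 85.71%


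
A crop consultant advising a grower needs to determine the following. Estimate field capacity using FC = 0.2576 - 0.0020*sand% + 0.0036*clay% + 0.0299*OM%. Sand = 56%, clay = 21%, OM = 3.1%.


FC = 0.2576 - 0.0020*56 + 0.0036*21 + 0.0299*3.1
   = 0.2576 - 0.1120 + 0.0756 + 0.0927
   = 0.3139


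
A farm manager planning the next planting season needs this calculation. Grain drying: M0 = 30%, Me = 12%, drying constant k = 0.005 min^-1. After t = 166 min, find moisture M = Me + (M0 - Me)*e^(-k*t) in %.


M = Me + (M0 - Me) * e^(-k*t)
  = 12 + (30 - 12) * e^(-0.005*166)
  = 12 + 18 * e^(-0.830)
  = 12 + 18 * 0.43605
  = 12 + 7.8489
  = 19.85%


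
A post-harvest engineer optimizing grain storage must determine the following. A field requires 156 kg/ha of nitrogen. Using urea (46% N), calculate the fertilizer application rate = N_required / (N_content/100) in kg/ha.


Rate = N_required / (N_content / 100)
     = 156 / (46 / 100)
     = 156 / 0.46
     = 339.13 kg/ha


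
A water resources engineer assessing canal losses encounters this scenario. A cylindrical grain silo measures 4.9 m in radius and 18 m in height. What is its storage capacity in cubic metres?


V = pi * r^2 * h
  = pi * 4.9^2 * 18
  = pi * 24.01 * 18
  = 1357.73 m^3


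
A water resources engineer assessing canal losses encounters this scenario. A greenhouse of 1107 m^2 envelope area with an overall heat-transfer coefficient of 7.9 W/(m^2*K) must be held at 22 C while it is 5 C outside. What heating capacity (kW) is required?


dT = 22 - (5) = 17 K
Q = U * A * dT
  = 7.9 * 1107 * 17
  = 148670.10 W = 148.67 kW


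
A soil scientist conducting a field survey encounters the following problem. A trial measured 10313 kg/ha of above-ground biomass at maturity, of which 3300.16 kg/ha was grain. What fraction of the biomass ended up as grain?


HI = grain_yield / biomass
   = 3300.16 / 10313
   = 0.32


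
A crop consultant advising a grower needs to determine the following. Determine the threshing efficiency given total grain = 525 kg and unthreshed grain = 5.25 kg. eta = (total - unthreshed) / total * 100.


eta = (total - unthreshed) / total * 100
    = (525 - 5.25) / 525 * 100
    = 519.75 / 525 * 100
    = 99%


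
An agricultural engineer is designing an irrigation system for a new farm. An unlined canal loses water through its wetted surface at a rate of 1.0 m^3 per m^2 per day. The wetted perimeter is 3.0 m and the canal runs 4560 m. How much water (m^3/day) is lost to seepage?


S = C * P * L
  = 1.0 * 3.0 * 4560
  = 13680 m^3/day


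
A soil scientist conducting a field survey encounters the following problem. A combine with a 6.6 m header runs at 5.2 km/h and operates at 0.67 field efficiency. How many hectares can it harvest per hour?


C = w * v * eta_f / 10
  = 6.6 * 5.2 * 0.67 / 10
  = 22.99 / 10
  = 2.30 ha/h


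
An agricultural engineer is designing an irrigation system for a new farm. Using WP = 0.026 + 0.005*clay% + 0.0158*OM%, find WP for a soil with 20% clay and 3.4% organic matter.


WP = 0.026 + 0.005*20 + 0.0158*3.4
   = 0.026 + 0.1000 + 0.0537
   = 0.1797


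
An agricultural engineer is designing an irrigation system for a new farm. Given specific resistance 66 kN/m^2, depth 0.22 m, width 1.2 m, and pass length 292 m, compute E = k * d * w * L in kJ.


E = k * d * w * L
  = 66 * 0.22 * 1.2 * 292
  = 5087.81 kJ


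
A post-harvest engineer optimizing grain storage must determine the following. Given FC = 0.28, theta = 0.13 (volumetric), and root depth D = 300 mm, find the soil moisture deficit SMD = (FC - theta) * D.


SMD = (FC - theta) * D
    = (0.28 - 0.13) * 300
    = 0.150 * 300
    = 45 mm


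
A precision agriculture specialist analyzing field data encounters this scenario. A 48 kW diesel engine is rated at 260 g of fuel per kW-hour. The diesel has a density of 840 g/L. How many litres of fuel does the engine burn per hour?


FC = P * BSFC / rho_fuel
   = 48 * 260 / 840
   = 12480 / 840
   = 14.86 L/h


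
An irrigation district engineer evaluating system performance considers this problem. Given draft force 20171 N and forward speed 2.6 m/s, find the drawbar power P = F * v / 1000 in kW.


P = F * v / 1000
  = 20171 * 2.6 / 1000
  = 52444.60 / 1000
  = 52.44 kW


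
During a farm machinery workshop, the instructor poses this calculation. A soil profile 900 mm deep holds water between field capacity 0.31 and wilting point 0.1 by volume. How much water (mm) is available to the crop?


AW = (FC - WP) * D
   = (0.31 - 0.1) * 900
   = 0.21 * 900
   = 189 mm


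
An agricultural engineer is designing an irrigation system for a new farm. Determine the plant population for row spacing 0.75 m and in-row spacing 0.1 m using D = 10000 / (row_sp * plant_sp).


D = 10000 / (row_sp * plant_sp)
  = 10000 / (0.75 * 0.1)
  = 10000 / 0.0750
  = 133333.33 plants/ha


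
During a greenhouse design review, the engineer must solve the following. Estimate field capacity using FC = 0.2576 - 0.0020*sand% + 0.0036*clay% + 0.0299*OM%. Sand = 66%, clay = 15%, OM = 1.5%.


FC = 0.2576 - 0.0020*66 + 0.0036*15 + 0.0299*1.5
   = 0.2576 - 0.1320 + 0.0540 + 0.0449
   = 0.2245


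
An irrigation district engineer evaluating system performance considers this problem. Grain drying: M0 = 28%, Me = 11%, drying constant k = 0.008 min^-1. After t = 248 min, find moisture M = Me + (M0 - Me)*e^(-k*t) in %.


M = Me + (M0 - Me) * e^(-k*t)
  = 11 + (28 - 11) * e^(-0.008*248)
  = 11 + 17 * e^(-1.984)
  = 11 + 17 * 0.13752
  = 11 + 2.3378
  = 13.34%


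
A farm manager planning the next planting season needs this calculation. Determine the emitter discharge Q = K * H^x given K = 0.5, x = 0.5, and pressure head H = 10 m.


Q = K * H^x
  = 0.5 * 10^0.5
  = 0.5 * 3.1623
  = 1.58 L/h


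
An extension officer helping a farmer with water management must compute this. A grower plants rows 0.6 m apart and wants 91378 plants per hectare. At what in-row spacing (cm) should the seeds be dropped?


spacing = 10000 / (row_sp * density)
        = 10000 / (0.6 * 91378)
        = 10000 / 54826.80
        = 0.18239 m = 18.24 cm


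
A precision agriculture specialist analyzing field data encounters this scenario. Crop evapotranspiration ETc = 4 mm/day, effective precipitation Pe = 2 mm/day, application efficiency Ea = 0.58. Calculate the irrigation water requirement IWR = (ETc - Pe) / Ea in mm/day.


IWR = (ETc - Pe) / Ea
    = (4 - 2) / 0.58
    = 2 / 0.58
    = 3.45 mm/day


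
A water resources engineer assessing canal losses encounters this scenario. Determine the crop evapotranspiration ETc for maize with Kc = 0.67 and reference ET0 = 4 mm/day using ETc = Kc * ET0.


ETc = Kc * ET0
    = 0.67 * 4
    = 2.68 mm/day


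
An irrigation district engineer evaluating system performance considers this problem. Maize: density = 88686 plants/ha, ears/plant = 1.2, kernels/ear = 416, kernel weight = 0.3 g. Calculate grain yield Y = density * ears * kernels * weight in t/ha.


Y = density * ears * kernels * kw
  = 88686 * 1.2 * 416 * 0.3 g/ha
  = 13281615.36 g/ha
  = 13281.62 kg/ha = 13.28 t/ha


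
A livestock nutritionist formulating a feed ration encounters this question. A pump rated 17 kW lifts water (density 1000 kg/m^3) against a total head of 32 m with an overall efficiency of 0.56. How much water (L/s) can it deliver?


Q = (P * 1000 * eta) / (rho * g * H)
  = (17 * 1000 * 0.56) / (1000 * 9.81 * 32)
  = 9520 / 313920
  = 0.03033 m^3/s = 30.33 L/s


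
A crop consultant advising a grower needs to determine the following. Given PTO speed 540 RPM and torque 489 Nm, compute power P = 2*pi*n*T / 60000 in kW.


P = 2*pi*n*T / 60000
  = 2*pi * 540 * 489 / 60000
  = 1659137.91 / 60000
  = 27.65 kW


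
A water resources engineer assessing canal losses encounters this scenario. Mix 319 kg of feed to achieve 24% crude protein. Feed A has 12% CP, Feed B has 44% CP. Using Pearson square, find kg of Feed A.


parts_A = CP_b - target = 44 - 24 = 20
parts_B = target - CP_a = 24 - 12 = 12
total_parts = 20 + 12 = 32
Feed A = 319 * 20 / 32 = 199.38 kg
Feed B = 319 * 12 / 32 = 119.63 kg

199.38 kg


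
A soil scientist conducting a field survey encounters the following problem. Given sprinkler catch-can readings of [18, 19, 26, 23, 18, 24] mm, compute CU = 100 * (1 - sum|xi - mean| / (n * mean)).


xbar = 128 / 6 = 21.333
sum|xi - xbar| = 18
CU = 100 * (1 - 18 / (6 * 21.333))
   = 100 * (1 - 0.1406)
   = 85.94%


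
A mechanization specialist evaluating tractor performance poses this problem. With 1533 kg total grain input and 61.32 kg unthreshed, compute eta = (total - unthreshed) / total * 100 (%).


eta = (total - unthreshed) / total * 100
    = (1533 - 61.32) / 1533 * 100
    = 1471.68 / 1533 * 100
    = 96%


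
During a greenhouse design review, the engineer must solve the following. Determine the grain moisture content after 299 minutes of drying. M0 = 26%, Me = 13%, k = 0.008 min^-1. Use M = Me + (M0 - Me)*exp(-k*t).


M = Me + (M0 - Me) * e^(-k*t)
  = 13 + (26 - 13) * e^(-0.008*299)
  = 13 + 13 * e^(-2.392)
  = 13 + 13 * 0.09145
  = 13 + 1.1888
  = 14.19%


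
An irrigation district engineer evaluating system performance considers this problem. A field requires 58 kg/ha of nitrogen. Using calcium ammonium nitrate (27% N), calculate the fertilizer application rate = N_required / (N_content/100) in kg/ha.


Rate = N_required / (N_content / 100)
     = 58 / (27 / 100)
     = 58 / 0.27
     = 214.81 kg/ha


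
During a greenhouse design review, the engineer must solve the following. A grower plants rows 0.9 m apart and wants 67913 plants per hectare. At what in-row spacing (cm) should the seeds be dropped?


spacing = 10000 / (row_sp * density)
        = 10000 / (0.9 * 67913)
        = 10000 / 61121.70
        = 0.16361 m = 16.36 cm


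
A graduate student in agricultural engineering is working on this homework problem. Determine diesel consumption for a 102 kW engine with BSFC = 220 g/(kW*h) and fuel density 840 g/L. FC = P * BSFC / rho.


FC = P * BSFC / rho_fuel
   = 102 * 220 / 840
   = 22440 / 840
   = 26.71 L/h


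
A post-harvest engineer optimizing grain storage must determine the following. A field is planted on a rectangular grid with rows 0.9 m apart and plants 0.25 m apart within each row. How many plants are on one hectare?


D = 10000 / (row_sp * plant_sp)
  = 10000 / (0.9 * 0.25)
  = 10000 / 0.2250
  = 44444.44 plants/ha


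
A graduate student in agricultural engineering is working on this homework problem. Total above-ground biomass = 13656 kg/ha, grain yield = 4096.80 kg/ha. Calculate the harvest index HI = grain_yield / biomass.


HI = grain_yield / biomass
   = 4096.80 / 13656
   = 0.30


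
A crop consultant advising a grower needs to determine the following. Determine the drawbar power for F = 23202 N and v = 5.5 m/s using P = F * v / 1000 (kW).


P = F * v / 1000
  = 23202 * 5.5 / 1000
  = 127611 / 1000
  = 127.61 kW


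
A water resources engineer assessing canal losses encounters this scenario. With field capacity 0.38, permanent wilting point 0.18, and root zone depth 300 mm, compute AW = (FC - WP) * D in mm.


AW = (FC - WP) * D
   = (0.38 - 0.18) * 300
   = 0.20 * 300
   = 60 mm


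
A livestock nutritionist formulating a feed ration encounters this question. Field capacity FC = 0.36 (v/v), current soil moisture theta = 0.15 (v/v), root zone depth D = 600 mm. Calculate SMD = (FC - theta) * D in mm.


SMD = (FC - theta) * D
    = (0.36 - 0.15) * 600
    = 0.210 * 600
    = 126 mm


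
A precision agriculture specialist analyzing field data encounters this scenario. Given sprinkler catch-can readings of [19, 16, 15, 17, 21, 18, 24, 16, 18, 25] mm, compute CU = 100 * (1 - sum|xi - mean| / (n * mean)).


xbar = 189 / 10 = 18.900
sum|xi - xbar| = 26.800
CU = 100 * (1 - 26.800 / (10 * 18.900))
   = 100 * (1 - 0.1418)
   = 85.82%


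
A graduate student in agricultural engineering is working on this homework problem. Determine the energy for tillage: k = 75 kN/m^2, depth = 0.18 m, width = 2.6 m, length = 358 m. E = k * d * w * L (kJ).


E = k * d * w * L
  = 75 * 0.18 * 2.6 * 358
  = 12565.80 kJ


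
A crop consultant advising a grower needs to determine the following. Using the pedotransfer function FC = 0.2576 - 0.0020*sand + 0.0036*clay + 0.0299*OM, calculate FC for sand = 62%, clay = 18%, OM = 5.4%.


FC = 0.2576 - 0.0020*62 + 0.0036*18 + 0.0299*5.4
   = 0.2576 - 0.1240 + 0.0648 + 0.1615
   = 0.3599


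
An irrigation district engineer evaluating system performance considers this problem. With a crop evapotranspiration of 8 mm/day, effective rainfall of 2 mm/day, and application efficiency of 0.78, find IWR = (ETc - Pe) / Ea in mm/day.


IWR = (ETc - Pe) / Ea
    = (8 - 2) / 0.78
    = 6 / 0.78
    = 7.69 mm/day


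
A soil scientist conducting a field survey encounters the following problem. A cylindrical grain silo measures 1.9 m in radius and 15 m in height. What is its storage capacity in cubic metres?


V = pi * r^2 * h
  = pi * 1.9^2 * 15
  = pi * 3.61 * 15
  = 170.12 m^3


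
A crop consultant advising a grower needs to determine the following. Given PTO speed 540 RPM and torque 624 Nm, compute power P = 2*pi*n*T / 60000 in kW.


P = 2*pi*n*T / 60000
  = 2*pi * 540 * 624 / 60000
  = 2117182.12 / 60000
  = 35.29 kW


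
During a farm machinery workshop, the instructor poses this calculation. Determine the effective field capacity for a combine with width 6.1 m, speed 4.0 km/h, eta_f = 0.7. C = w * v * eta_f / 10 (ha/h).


C = w * v * eta_f / 10
  = 6.1 * 4.0 * 0.7 / 10
  = 17.08 / 10
  = 1.71 ha/h


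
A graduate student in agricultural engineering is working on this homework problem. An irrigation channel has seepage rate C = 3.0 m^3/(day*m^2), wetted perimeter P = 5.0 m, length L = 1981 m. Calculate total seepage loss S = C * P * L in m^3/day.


S = C * P * L
  = 3.0 * 5.0 * 1981
  = 29715 m^3/day


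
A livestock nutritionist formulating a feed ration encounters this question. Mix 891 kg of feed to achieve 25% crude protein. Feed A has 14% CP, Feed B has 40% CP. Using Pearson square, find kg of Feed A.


parts_A = CP_b - target = 40 - 25 = 15
parts_B = target - CP_a = 25 - 14 = 11
total_parts = 15 + 11 = 26
Feed A = 891 * 15 / 26 = 514.04 kg
Feed B = 891 * 11 / 26 = 376.96 kg

514.04 kg


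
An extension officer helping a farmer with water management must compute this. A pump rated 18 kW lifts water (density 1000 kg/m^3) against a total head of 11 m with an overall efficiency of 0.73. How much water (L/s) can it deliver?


Q = (P * 1000 * eta) / (rho * g * H)
  = (18 * 1000 * 0.73) / (1000 * 9.81 * 11)
  = 13140 / 107910
  = 0.12177 m^3/s = 121.77 L/s


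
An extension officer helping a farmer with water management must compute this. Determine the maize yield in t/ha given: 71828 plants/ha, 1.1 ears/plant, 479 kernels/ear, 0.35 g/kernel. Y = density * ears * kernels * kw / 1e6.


Y = density * ears * kernels * kw
  = 71828 * 1.1 * 479 * 0.35 g/ha
  = 13246160.62 g/ha
  = 13246.16 kg/ha = 13.25 t/ha


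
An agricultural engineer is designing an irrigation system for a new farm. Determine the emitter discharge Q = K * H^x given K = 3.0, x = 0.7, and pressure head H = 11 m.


Q = K * H^x
  = 3.0 * 11^0.7
  = 3.0 * 5.3577
  = 16.07 L/h


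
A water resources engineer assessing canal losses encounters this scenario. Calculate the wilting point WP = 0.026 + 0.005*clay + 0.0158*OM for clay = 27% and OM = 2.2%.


WP = 0.026 + 0.005*27 + 0.0158*2.2
   = 0.026 + 0.1350 + 0.0348
   = 0.1958


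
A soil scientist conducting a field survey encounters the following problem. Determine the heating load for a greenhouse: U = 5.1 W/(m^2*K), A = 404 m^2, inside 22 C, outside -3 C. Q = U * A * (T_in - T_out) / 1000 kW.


dT = 22 - (-3) = 25 K
Q = U * A * dT
  = 5.1 * 404 * 25
  = 51510 W = 51.51 kW


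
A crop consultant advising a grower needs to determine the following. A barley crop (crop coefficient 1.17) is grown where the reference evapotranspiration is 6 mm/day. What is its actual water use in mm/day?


ETc = Kc * ET0
    = 1.17 * 6
    = 7.02 mm/day


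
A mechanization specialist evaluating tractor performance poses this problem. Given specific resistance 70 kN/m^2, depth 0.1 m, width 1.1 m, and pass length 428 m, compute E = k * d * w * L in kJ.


E = k * d * w * L
  = 70 * 0.1 * 1.1 * 428
  = 3295.60 kJ


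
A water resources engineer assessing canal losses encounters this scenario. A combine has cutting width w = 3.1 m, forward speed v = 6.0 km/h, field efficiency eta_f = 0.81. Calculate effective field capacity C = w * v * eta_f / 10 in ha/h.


C = w * v * eta_f / 10
  = 3.1 * 6.0 * 0.81 / 10
  = 15.07 / 10
  = 1.51 ha/h


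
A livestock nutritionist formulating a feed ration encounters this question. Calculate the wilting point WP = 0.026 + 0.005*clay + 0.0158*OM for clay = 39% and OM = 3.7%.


WP = 0.026 + 0.005*39 + 0.0158*3.7
   = 0.026 + 0.1950 + 0.0585
   = 0.2795


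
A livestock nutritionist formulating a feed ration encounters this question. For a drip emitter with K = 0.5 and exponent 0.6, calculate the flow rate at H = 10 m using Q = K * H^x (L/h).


Q = K * H^x
  = 0.5 * 10^0.6
  = 0.5 * 3.9811
  = 1.99 L/h


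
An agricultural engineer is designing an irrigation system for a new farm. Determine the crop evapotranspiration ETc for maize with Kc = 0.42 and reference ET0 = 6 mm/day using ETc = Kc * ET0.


ETc = Kc * ET0
    = 0.42 * 6
    = 2.52 mm/day


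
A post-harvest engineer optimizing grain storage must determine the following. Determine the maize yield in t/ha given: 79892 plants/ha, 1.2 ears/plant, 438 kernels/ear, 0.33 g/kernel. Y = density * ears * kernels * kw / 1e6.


Y = density * ears * kernels * kw
  = 79892 * 1.2 * 438 * 0.33 g/ha
  = 13857107.62 g/ha
  = 13857.11 kg/ha = 13.86 t/ha


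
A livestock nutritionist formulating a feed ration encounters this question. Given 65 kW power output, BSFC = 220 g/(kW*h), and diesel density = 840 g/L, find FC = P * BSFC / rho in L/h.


FC = P * BSFC / rho_fuel
   = 65 * 220 / 840
   = 14300 / 840
   = 17.02 L/h


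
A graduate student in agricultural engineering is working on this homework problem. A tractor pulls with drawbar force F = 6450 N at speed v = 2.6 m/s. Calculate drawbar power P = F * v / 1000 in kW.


P = F * v / 1000
  = 6450 * 2.6 / 1000
  = 16770 / 1000
  = 16.77 kW


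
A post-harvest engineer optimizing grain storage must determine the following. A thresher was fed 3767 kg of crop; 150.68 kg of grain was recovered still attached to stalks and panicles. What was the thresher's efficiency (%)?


eta = (total - unthreshed) / total * 100
    = (3767 - 150.68) / 3767 * 100
    = 3616.32 / 3767 * 100
    = 96%


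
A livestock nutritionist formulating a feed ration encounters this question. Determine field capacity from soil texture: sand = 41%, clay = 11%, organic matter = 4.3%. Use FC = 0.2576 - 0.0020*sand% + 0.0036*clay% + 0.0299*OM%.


FC = 0.2576 - 0.0020*41 + 0.0036*11 + 0.0299*4.3
   = 0.2576 - 0.0820 + 0.0396 + 0.1286
   = 0.3438


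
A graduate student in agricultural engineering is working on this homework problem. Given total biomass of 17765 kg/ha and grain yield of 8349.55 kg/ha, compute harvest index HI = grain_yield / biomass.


HI = grain_yield / biomass
   = 8349.55 / 17765
   = 0.47


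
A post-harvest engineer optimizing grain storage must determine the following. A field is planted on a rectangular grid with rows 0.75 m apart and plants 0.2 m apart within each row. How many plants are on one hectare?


D = 10000 / (row_sp * plant_sp)
  = 10000 / (0.75 * 0.2)
  = 10000 / 0.1500
  = 66666.67 plants/ha


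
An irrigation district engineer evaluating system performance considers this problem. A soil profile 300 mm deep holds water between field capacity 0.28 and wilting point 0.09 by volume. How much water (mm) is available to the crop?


AW = (FC - WP) * D
   = (0.28 - 0.09) * 300
   = 0.19 * 300
   = 57 mm


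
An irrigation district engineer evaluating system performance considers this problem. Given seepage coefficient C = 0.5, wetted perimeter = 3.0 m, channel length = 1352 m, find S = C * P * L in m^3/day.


S = C * P * L
  = 0.5 * 3.0 * 1352
  = 2028 m^3/day


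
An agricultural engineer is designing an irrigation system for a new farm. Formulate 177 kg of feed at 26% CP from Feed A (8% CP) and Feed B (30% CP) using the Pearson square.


parts_A = CP_b - target = 30 - 26 = 4
parts_B = target - CP_a = 26 - 8 = 18
total_parts = 4 + 18 = 22
Feed A = 177 * 4 / 22 = 32.18 kg
Feed B = 177 * 18 / 22 = 144.82 kg

32.18 kg


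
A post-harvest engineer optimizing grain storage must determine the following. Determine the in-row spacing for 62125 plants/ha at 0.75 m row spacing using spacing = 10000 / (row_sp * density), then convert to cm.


spacing = 10000 / (row_sp * density)
        = 10000 / (0.75 * 62125)
        = 10000 / 46593.75
        = 0.21462 m = 21.46 cm
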